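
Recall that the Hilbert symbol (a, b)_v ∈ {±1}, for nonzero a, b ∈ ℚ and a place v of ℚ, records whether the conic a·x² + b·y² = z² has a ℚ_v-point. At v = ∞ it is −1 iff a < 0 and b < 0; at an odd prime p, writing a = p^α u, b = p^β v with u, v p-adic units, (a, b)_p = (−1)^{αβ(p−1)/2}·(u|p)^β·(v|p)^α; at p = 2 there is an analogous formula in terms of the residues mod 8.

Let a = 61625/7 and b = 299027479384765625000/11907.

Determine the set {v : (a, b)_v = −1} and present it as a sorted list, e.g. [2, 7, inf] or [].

Mod squares: a ≡ 17255, b ≡ 6463230. Check v ∈ {∞, 2, 3, 5, 7, 13, 17, 19, 23, 29}.
v=23: a=23^0·(≡11), b=23^1·(≡20) mod 23; (11|23)=-1, (20|23)=-1; (−1)^{0·1·11}·(-1)^1·(-1)^0 = -1.
v=17: a=17^1·(≡3), b=17^1·(≡4) mod 17; (3|17)=-1, (4|17)=+1; (−1)^{1·1·8}·(-1)^1·(+1)^1 = -1.
v=5: a=5^3·(≡4), b=5^13·(≡1) mod 5; (4|5)=+1, (1|5)=+1; (−1)^{3·13·2}·(+1)^13·(+1)^3 = +1.
v=2: v_2(a)=0, v_2(b)=3; units ≡ 7, 7 (mod 8); ε·ε+αω+βω = 1·1+0·0+3·0 ≡ 1  ⇒  (a,b)_2 = -1.
v=29: a=29^1·(≡26), b=29^3·(≡13) mod 29; (26|29)=-1, (13|29)=+1; (−1)^{1·3·14}·(-1)^3·(+1)^1 = -1.
v=3: a=3^0·(≡2), b=3^-5·(≡2) mod 3; (2|3)=-1, (2|3)=-1; (−1)^{0·-5·1}·(-1)^-5·(-1)^0 = -1.
v=19: a=19^0·(≡12), b=19^1·(≡18) mod 19; (12|19)=-1, (18|19)=-1; (−1)^{0·1·9}·(-1)^1·(-1)^0 = -1.
v=13: a=13^0·(≡10), b=13^2·(≡7) mod 13; (10|13)=+1, (7|13)=-1; (−1)^{0·2·6}·(+1)^2·(-1)^0 = +1.
v=7: a=7^-1·(≡4), b=7^-2·(≡2) mod 7; (4|7)=+1, (2|7)=+1; (−1)^{-1·-2·3}·(+1)^-2·(+1)^-1 = +1.
v=∞: 17255 > 0 and 6463230 > 0  ⇒  (a,b)_∞ = +1.
(17255, 6463230 / ℚ) ramifies at {2, 3, 17, 19, 23, 29}: a division algebra.

[2, 3, 17, 19, 23, 29]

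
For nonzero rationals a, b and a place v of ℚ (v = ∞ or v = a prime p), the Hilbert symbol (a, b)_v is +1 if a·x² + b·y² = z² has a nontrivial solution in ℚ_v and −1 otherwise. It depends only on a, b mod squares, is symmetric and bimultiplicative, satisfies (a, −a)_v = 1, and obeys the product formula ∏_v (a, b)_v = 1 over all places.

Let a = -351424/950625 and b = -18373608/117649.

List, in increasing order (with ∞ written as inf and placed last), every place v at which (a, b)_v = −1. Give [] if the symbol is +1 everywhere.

[2, 3, 37, inf]

(a, b) ≡ (-19, -4218) mod (ℚ^×)²; places V = {2, 3, 5, 7, 11, 13, 17, 19, 37, ∞}.
(a,b)_3: α=-2, u≡2; β=3, v≡1 (mod 3); (2|3)=-1, (1|3)=+1; sign (−1)^0·-1^3·+1^-2 = -1.
(a,b)_5: α=-4, u≡1; β=0, v≡3 (mod 5); (1|5)=+1, (3|5)=-1; sign (−1)^0·+1^0·-1^-4 = +1.
(a,b)_13: α=-2, u≡2; β=0, v≡6 (mod 13); (2|13)=-1, (6|13)=-1; sign (−1)^0·-1^0·-1^-2 = +1.
(a,b)_7: α=0, u≡1; β=-6, v≡6 (mod 7); (1|7)=+1, (6|7)=-1; sign (−1)^0·+1^-6·-1^0 = +1.
(a,b)_17: α=2, u≡4; β=0, v≡1 (mod 17); (4|17)=+1, (1|17)=+1; sign (−1)^0·+1^0·+1^2 = +1.
(a,b)_2: α=6, β=3; u≡5, v≡3 (mod 8); ε(u)ε(v)=0·1, αω(v)=6·1, βω(u)=3·1; sum ≡ 1  ⇒  -1.
(a,b)_19: α=1, u≡14; β=1, v≡11 (mod 19); (14|19)=-1, (11|19)=+1; sign (−1)^1·-1^1·+1^1 = +1.
(a,b)_∞: sgn(-19)=−, sgn(-4218)=−, so -1.
(a,b)_37: α=0, u≡23; β=1, v≡4 (mod 37); (23|37)=-1, (4|37)=+1; sign (−1)^0·-1^1·+1^0 = -1.
(a,b)_11: α=0, u≡3; β=2, v≡10 (mod 11); (3|11)=+1, (10|11)=-1; sign (−1)^0·+1^2·-1^0 = +1.
(-19, -4218 / ℚ) ramifies at {2, 3, 37, ∞}: a division algebra.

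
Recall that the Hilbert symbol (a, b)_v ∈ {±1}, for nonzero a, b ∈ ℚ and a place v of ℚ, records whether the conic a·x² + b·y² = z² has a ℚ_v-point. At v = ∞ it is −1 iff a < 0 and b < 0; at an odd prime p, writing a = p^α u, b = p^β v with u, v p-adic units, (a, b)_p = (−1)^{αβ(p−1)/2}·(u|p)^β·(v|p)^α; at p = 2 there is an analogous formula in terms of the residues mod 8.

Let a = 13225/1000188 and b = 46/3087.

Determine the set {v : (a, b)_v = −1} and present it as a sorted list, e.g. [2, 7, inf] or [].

[7, 23]

Mod squares: a ≡ 7, b ≡ 322. Check v ∈ {∞, 2, 3, 5, 7, 23}.
v=3: a=3^-6·(≡1), b=3^-2·(≡1) mod 3; (1|3)=+1, (1|3)=+1; (−1)^{-6·-2·1}·(+1)^-2·(+1)^-6 = +1.
v=5: a=5^2·(≡3), b=5^0·(≡3) mod 5; (3|5)=-1, (3|5)=-1; (−1)^{2·0·2}·(-1)^0·(-1)^2 = +1.
v=7: a=7^-3·(≡4), b=7^-3·(≡2) mod 7; (4|7)=+1, (2|7)=+1; (−1)^{-3·-3·3}·(+1)^-3·(+1)^-3 = -1.
v=∞: 7 > 0 and 322 > 0  ⇒  (a,b)_∞ = +1.
v=2: v_2(a)=-2, v_2(b)=1; units ≡ 7, 1 (mod 8); ε·ε+αω+βω = 1·0+-2·0+1·0 ≡ 0  ⇒  (a,b)_2 = +1.
v=23: a=23^2·(≡14), b=23^1·(≡5) mod 23; (14|23)=-1, (5|23)=-1; (−1)^{2·1·11}·(-1)^1·(-1)^2 = -1.
(7, 322 / ℚ) ramifies at {7, 23}: a division algebra.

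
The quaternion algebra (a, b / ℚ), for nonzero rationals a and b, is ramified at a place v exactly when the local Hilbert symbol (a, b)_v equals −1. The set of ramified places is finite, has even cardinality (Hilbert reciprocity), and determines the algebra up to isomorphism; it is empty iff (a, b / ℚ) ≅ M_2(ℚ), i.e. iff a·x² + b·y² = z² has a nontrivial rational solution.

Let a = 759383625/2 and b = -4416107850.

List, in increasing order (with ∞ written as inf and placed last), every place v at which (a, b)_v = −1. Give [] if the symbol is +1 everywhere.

Mod squares: a ≡ 4290, b ≡ -154. Check v ∈ {∞, 2, 3, 5, 7, 11, 13, 17}.
v=2: v_2(a)=-1, v_2(b)=1; units ≡ 1, 3 (mod 8); ε·ε+αω+βω = 0·1+-1·1+1·0 ≡ 1  ⇒  (a,b)_2 = -1.
v=13: a=13^1·(≡8), b=13^0·(≡2) mod 13; (8|13)=-1, (2|13)=-1; (−1)^{1·0·6}·(-1)^0·(-1)^1 = -1.
v=∞: 4290 > 0 and -154 < 0  ⇒  (a,b)_∞ = +1.
v=7: a=7^2·(≡5), b=7^3·(≡3) mod 7; (5|7)=-1, (3|7)=-1; (−1)^{2·3·3}·(-1)^3·(-1)^2 = -1.
v=3: a=3^1·(≡2), b=3^4·(≡2) mod 3; (2|3)=-1, (2|3)=-1; (−1)^{1·4·1}·(-1)^4·(-1)^1 = -1.
v=17: a=17^2·(≡10), b=17^2·(≡4) mod 17; (10|17)=-1, (4|17)=+1; (−1)^{2·2·8}·(-1)^2·(+1)^2 = +1.
v=11: a=11^1·(≡4), b=11^1·(≡10) mod 11; (4|11)=+1, (10|11)=-1; (−1)^{1·1·5}·(+1)^1·(-1)^1 = +1.
v=5: a=5^3·(≡2), b=5^2·(≡1) mod 5; (2|5)=-1, (1|5)=+1; (−1)^{3·2·2}·(-1)^2·(+1)^3 = +1.
|Ram(4290, -154)| = 4, even; anisotropic at {2, 3, 7, 13}.

[2, 3, 7, 13]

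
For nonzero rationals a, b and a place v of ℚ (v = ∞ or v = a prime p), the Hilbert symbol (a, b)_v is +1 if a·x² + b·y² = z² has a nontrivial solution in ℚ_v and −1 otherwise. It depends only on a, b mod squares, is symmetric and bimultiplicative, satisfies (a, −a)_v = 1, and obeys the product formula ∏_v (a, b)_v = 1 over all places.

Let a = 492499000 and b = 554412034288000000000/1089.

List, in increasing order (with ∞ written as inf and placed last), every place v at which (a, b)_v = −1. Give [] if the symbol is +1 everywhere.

[5, 19]

Mod squares: a ≡ 190, b ≡ 70. Check v ∈ {∞, 2, 3, 5, 7, 11, 19, 23}.
v=3: a=3^0·(≡1), b=3^-2·(≡1) mod 3; (1|3)=+1, (1|3)=+1; (−1)^{0·-2·1}·(+1)^-2·(+1)^0 = +1.
v=2: v_2(a)=3, v_2(b)=13; units ≡ 7, 3 (mod 8); ε·ε+αω+βω = 1·1+3·1+13·0 ≡ 0  ⇒  (a,b)_2 = +1.
v=19: a=19^1·(≡3), b=19^2·(≡14) mod 19; (3|19)=-1, (14|19)=-1; (−1)^{1·2·9}·(-1)^2·(-1)^1 = -1.
v=11: a=11^0·(≡4), b=11^-2·(≡1) mod 11; (4|11)=+1, (1|11)=+1; (−1)^{0·-2·5}·(+1)^-2·(+1)^0 = +1.
v=23: a=23^2·(≡6), b=23^4·(≡8) mod 23; (6|23)=+1, (8|23)=+1; (−1)^{2·4·11}·(+1)^4·(+1)^2 = +1.
v=7: a=7^2·(≡1), b=7^3·(≡3) mod 7; (1|7)=+1, (3|7)=-1; (−1)^{2·3·3}·(+1)^3·(-1)^2 = +1.
v=5: a=5^3·(≡2), b=5^9·(≡4) mod 5; (2|5)=-1, (4|5)=+1; (−1)^{3·9·2}·(-1)^9·(+1)^3 = -1.
v=∞: 190 > 0 and 70 > 0  ⇒  (a,b)_∞ = +1.
|Ram(190, 70)| = 2, even; anisotropic at {5, 19}.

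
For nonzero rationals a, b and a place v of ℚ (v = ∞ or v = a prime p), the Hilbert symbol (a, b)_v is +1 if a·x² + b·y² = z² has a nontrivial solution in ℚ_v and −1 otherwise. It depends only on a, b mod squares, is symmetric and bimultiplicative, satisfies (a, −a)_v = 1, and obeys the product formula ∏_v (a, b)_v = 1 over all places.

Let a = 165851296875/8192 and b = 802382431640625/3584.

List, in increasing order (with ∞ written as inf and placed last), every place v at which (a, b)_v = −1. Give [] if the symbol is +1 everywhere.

(a, b) ≡ (6, 2926) mod (ℚ^×)²; places V = {2, 3, 5, 7, 11, 19, ∞}.
(a,b)_∞: sgn(6)=+, sgn(2926)=+, so +1.
(a,b)_5: α=6, u≡4; β=10, v≡4 (mod 5); (4|5)=+1, (4|5)=+1; sign (−1)^0·+1^10·+1^6 = +1.
(a,b)_19: α=2, u≡17; β=3, v≡18 (mod 19); (17|19)=+1, (18|19)=-1; sign (−1)^0·+1^3·-1^2 = +1.
(a,b)_3: α=5, u≡2; β=2, v≡1 (mod 3); (2|3)=-1, (1|3)=+1; sign (−1)^0·-1^2·+1^5 = +1.
(a,b)_7: α=0, u≡6; β=-1, v≡3 (mod 7); (6|7)=-1, (3|7)=-1; sign (−1)^0·-1^-1·-1^0 = -1.
(a,b)_2: α=-13, β=-9; u≡3, v≡7 (mod 8); ε(u)ε(v)=1·1, αω(v)=-13·0, βω(u)=-9·1; sum ≡ 0  ⇒  +1.
(a,b)_11: α=2, u≡7; β=3, v≡6 (mod 11); (7|11)=-1, (6|11)=-1; sign (−1)^0·-1^3·-1^2 = -1.
(6, 2926 / ℚ) ramifies at {7, 11}: a division algebra.

[7, 11]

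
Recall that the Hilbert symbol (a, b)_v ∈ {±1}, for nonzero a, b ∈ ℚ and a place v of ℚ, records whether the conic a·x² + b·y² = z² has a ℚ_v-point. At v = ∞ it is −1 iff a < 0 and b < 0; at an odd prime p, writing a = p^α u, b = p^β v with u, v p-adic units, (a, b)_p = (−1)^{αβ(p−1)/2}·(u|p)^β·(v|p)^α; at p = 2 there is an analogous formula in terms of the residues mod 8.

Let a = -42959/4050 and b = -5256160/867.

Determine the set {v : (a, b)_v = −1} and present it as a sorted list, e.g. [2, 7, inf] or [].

[2, 3, 5, 7, 17, inf]

Mod squares: a ≡ -238, b ≡ -2730. Check v ∈ {∞, 2, 3, 5, 7, 13, 17, 19}.
v=7: a=7^1·(≡4), b=7^1·(≡4) mod 7; (4|7)=+1, (4|7)=+1; (−1)^{1·1·3}·(+1)^1·(+1)^1 = -1.
v=5: a=5^-2·(≡3), b=5^1·(≡4) mod 5; (3|5)=-1, (4|5)=+1; (−1)^{-2·1·2}·(-1)^1·(+1)^-2 = -1.
v=19: a=19^2·(≡11), b=19^2·(≡9) mod 19; (11|19)=+1, (9|19)=+1; (−1)^{2·2·9}·(+1)^2·(+1)^2 = +1.
v=13: a=13^0·(≡12), b=13^1·(≡5) mod 13; (12|13)=+1, (5|13)=-1; (−1)^{0·1·6}·(+1)^1·(-1)^0 = +1.
v=2: v_2(a)=-1, v_2(b)=5; units ≡ 1, 3 (mod 8); ε·ε+αω+βω = 0·1+-1·1+5·0 ≡ 1  ⇒  (a,b)_2 = -1.
v=3: a=3^-4·(≡2), b=3^-1·(≡2) mod 3; (2|3)=-1, (2|3)=-1; (−1)^{-4·-1·1}·(-1)^-1·(-1)^-4 = -1.
v=∞: -238 < 0 and -2730 < 0  ⇒  (a,b)_∞ = -1.
v=17: a=17^1·(≡10), b=17^-2·(≡12) mod 17; (10|17)=-1, (12|17)=-1; (−1)^{1·-2·8}·(-1)^-2·(-1)^1 = -1.
(-238, -2730 / ℚ) ramifies at {2, 3, 5, 7, 17, ∞}: a division algebra.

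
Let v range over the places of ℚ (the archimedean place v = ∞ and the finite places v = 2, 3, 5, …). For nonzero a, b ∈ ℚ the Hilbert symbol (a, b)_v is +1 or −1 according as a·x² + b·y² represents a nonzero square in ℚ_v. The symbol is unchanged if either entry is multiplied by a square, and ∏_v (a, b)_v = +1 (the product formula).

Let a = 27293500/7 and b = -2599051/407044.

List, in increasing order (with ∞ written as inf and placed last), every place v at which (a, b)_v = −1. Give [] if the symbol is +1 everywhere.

[13, 17]

Mod squares: a ≡ 11305, b ≡ -91. Check v ∈ {∞, 2, 5, 7, 11, 13, 17, 19, 29}.
v=2: v_2(a)=2, v_2(b)=-2; units ≡ 1, 5 (mod 8); ε·ε+αω+βω = 0·0+2·1+-2·0 ≡ 0  ⇒  (a,b)_2 = +1.
v=17: a=17^1·(≡15), b=17^0·(≡10) mod 17; (15|17)=+1, (10|17)=-1; (−1)^{1·0·8}·(+1)^0·(-1)^1 = -1.
v=∞: 11305 > 0 and -91 < 0  ⇒  (a,b)_∞ = +1.
v=5: a=5^3·(≡4), b=5^0·(≡1) mod 5; (4|5)=+1, (1|5)=+1; (−1)^{3·0·2}·(+1)^0·(+1)^3 = +1.
v=19: a=19^1·(≡17), b=19^0·(≡5) mod 19; (17|19)=+1, (5|19)=+1; (−1)^{1·0·9}·(+1)^0·(+1)^1 = +1.
v=7: a=7^-1·(≡3), b=7^1·(≡1) mod 7; (3|7)=-1, (1|7)=+1; (−1)^{-1·1·3}·(-1)^1·(+1)^-1 = +1.
v=13: a=13^2·(≡2), b=13^5·(≡6) mod 13; (2|13)=-1, (6|13)=-1; (−1)^{2·5·6}·(-1)^5·(-1)^2 = -1.
v=29: a=29^0·(≡9), b=29^-2·(≡24) mod 29; (9|29)=+1, (24|29)=+1; (−1)^{0·-2·14}·(+1)^-2·(+1)^0 = +1.
v=11: a=11^0·(≡2), b=11^-2·(≡2) mod 11; (2|11)=-1, (2|11)=-1; (−1)^{0·-2·5}·(-1)^-2·(-1)^0 = +1.
Ram(11305, -91) = {13, 17}; no ℚ_13-point on the conic.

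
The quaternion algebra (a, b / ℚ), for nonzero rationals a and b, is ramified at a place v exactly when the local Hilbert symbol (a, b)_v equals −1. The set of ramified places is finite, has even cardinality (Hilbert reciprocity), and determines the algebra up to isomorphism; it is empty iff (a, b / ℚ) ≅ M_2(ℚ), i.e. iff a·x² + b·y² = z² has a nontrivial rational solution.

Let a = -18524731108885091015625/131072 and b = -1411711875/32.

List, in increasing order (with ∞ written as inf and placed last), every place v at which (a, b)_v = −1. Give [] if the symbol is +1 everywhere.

Mod squares: a ≡ -167314, b ≡ -501942. Check v ∈ {∞, 2, 3, 5, 7, 17, 19, 37}.
v=3: a=3^4·(≡2), b=3^3·(≡2) mod 3; (2|3)=-1, (2|3)=-1; (−1)^{4·3·1}·(-1)^3·(-1)^4 = -1.
v=2: v_2(a)=-17, v_2(b)=-5; units ≡ 7, 5 (mod 8); ε·ε+αω+βω = 1·0+-17·1+-5·0 ≡ 1  ⇒  (a,b)_2 = -1.
v=37: a=37^3·(≡17), b=37^1·(≡32) mod 37; (17|37)=-1, (32|37)=-1; (−1)^{3·1·18}·(-1)^1·(-1)^3 = +1.
v=5: a=5^8·(≡1), b=5^4·(≡3) mod 5; (1|5)=+1, (3|5)=-1; (−1)^{8·4·2}·(+1)^4·(-1)^8 = +1.
v=7: a=7^3·(≡3), b=7^1·(≡1) mod 7; (3|7)=-1, (1|7)=+1; (−1)^{3·1·3}·(-1)^1·(+1)^3 = +1.
v=17: a=17^3·(≡13), b=17^1·(≡10) mod 17; (13|17)=+1, (10|17)=-1; (−1)^{3·1·8}·(+1)^1·(-1)^3 = -1.
v=19: a=19^3·(≡3), b=19^1·(≡7) mod 19; (3|19)=-1, (7|19)=+1; (−1)^{3·1·9}·(-1)^1·(+1)^3 = +1.
v=∞: -167314 < 0 and -501942 < 0  ⇒  (a,b)_∞ = -1.
(-167314, -501942 / ℚ) ramifies at {2, 3, 17, ∞}: a division algebra.

[2, 3, 17, inf]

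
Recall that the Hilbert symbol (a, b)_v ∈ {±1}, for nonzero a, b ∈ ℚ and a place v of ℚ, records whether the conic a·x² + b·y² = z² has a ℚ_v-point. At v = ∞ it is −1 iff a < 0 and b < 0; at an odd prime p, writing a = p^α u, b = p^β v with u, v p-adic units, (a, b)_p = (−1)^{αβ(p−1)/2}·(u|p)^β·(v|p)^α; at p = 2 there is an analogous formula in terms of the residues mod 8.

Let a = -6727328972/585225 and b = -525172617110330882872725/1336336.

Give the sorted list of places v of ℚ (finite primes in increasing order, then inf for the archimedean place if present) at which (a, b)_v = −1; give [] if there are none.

(a, b) ≡ (-64883, -363909) mod (ℚ^×)²; places V = {2, 3, 5, 7, 13, 17, 23, 31, 43, ∞}.
(a,b)_5: α=-2, u≡2; β=2, v≡1 (mod 5); (2|5)=-1, (1|5)=+1; sign (−1)^0·-1^2·+1^-2 = +1.
(a,b)_13: α=1, u≡12; β=3, v≡3 (mod 13); (12|13)=+1, (3|13)=+1; sign (−1)^0·+1^3·+1^1 = +1.
(a,b)_∞: sgn(-64883)=−, sgn(-363909)=−, so -1.
(a,b)_23: α=3, u≡18; β=6, v≡14 (mod 23); (18|23)=+1, (14|23)=-1; sign (−1)^0·+1^6·-1^3 = -1.
(a,b)_43: α=0, u≡17; β=1, v≡18 (mod 43); (17|43)=+1, (18|43)=-1; sign (−1)^0·+1^1·-1^0 = +1.
(a,b)_2: α=2, β=-4; u≡5, v≡3 (mod 8); ε(u)ε(v)=0·1, αω(v)=2·1, βω(u)=-4·1; sum ≡ 0  ⇒  +1.
(a,b)_7: α=3, u≡3; β=5, v≡2 (mod 7); (3|7)=-1, (2|7)=+1; sign (−1)^1·-1^5·+1^3 = +1.
(a,b)_31: α=1, u≡3; β=3, v≡28 (mod 31); (3|31)=-1, (28|31)=+1; sign (−1)^1·-1^3·+1^1 = +1.
(a,b)_3: α=-4, u≡1; β=1, v≡2 (mod 3); (1|3)=+1, (2|3)=-1; sign (−1)^0·+1^1·-1^-4 = +1.
(a,b)_17: α=-2, u≡3; β=-4, v≡5 (mod 17); (3|17)=-1, (5|17)=-1; sign (−1)^0·-1^-4·-1^-2 = +1.
(-64883, -363909 / ℚ) ramifies at {23, ∞}: a division algebra.

[23, inf]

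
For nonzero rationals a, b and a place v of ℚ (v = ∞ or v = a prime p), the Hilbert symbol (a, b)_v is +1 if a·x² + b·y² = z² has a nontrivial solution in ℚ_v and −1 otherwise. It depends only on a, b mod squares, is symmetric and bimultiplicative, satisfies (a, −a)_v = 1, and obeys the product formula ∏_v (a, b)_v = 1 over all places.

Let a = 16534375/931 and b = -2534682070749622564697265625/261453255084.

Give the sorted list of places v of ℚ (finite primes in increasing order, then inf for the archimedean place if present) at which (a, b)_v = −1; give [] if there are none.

Mod squares: a ≡ 502645, b ≡ -2329357459. Check v ∈ {∞, 2, 3, 5, 7, 11, 13, 17, 19, 29, 37, 47}.
v=3: a=3^0·(≡1), b=3^-4·(≡2) mod 3; (1|3)=+1, (2|3)=-1; (−1)^{0·-4·1}·(+1)^-4·(-1)^0 = +1.
v=47: a=47^0·(≡25), b=47^1·(≡46) mod 47; (25|47)=+1, (46|47)=-1; (−1)^{0·1·23}·(+1)^1·(-1)^0 = +1.
v=29: a=29^0·(≡18), b=29^1·(≡2) mod 29; (18|29)=-1, (2|29)=-1; (−1)^{0·1·14}·(-1)^1·(-1)^0 = -1.
v=19: a=19^-1·(≡16), b=19^-3·(≡17) mod 19; (16|19)=+1, (17|19)=+1; (−1)^{-1·-3·9}·(+1)^-3·(+1)^-1 = -1.
v=∞: 502645 > 0 and -2329357459 < 0  ⇒  (a,b)_∞ = +1.
v=7: a=7^-2·(≡5), b=7^-6·(≡3) mod 7; (5|7)=-1, (3|7)=-1; (−1)^{-2·-6·3}·(-1)^-6·(-1)^-2 = +1.
v=17: a=17^0·(≡3), b=17^1·(≡5) mod 17; (3|17)=-1, (5|17)=-1; (−1)^{0·1·8}·(-1)^1·(-1)^0 = -1.
v=37: a=37^1·(≡29), b=37^3·(≡12) mod 37; (29|37)=-1, (12|37)=+1; (−1)^{1·3·18}·(-1)^3·(+1)^1 = -1.
v=11: a=11^1·(≡9), b=11^5·(≡6) mod 11; (9|11)=+1, (6|11)=-1; (−1)^{1·5·5}·(+1)^5·(-1)^1 = +1.
v=5: a=5^5·(≡1), b=5^14·(≡1) mod 5; (1|5)=+1, (1|5)=+1; (−1)^{5·14·2}·(+1)^14·(+1)^5 = +1.
v=13: a=13^1·(≡9), b=13^3·(≡4) mod 13; (9|13)=+1, (4|13)=+1; (−1)^{1·3·6}·(+1)^3·(+1)^1 = +1.
v=2: v_2(a)=0, v_2(b)=-2; units ≡ 5, 5 (mod 8); ε·ε+αω+βω = 0·0+0·1+-2·1 ≡ 0  ⇒  (a,b)_2 = +1.
Ram(502645, -2329357459) = {17, 19, 29, 37}; no ℚ_17-point on the conic.

[17, 19, 29, 37]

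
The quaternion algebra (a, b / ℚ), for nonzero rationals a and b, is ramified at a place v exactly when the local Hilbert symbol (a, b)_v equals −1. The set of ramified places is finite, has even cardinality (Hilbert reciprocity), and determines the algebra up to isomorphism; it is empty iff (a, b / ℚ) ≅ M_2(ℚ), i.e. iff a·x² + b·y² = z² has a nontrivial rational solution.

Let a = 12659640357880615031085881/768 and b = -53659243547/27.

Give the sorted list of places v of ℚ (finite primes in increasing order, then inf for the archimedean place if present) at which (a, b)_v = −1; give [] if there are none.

(a, b) ≡ (646323, -21489) mod (ℚ^×)²; places V = {2, 3, 7, 13, 17, 19, 23, 29, ∞}.
(a,b)_3: α=-1, u≡2; β=-3, v≡1 (mod 3); (2|3)=-1, (1|3)=+1; sign (−1)^1·-1^-3·+1^-1 = +1.
(a,b)_7: α=2, u≡3; β=2, v≡2 (mod 7); (3|7)=-1, (2|7)=+1; sign (−1)^0·-1^2·+1^2 = +1.
(a,b)_19: α=3, u≡16; β=1, v≡17 (mod 19); (16|19)=+1, (17|19)=+1; sign (−1)^1·+1^1·+1^3 = -1.
(a,b)_∞: sgn(646323)=+, sgn(-21489)=−, so +1.
(a,b)_13: α=2, u≡2; β=1, v≡2 (mod 13); (2|13)=-1, (2|13)=-1; sign (−1)^0·-1^1·-1^2 = -1.
(a,b)_17: α=5, u≡14; β=2, v≡16 (mod 17); (14|17)=-1, (16|17)=+1; sign (−1)^0·-1^2·+1^5 = +1.
(a,b)_2: α=-8, β=0; u≡3, v≡7 (mod 8); ε(u)ε(v)=1·1, αω(v)=-8·0, βω(u)=0·1; sum ≡ 1  ⇒  -1.
(a,b)_23: α=5, u≡13; β=2, v≡6 (mod 23); (13|23)=+1, (6|23)=+1; sign (−1)^0·+1^2·+1^5 = +1.
(a,b)_29: α=3, u≡15; β=1, v≡23 (mod 29); (15|29)=-1, (23|29)=+1; sign (−1)^0·-1^1·+1^3 = -1.
|Ram(646323, -21489)| = 4, even; anisotropic at {2, 13, 19, 29}.

[2, 13, 19, 29]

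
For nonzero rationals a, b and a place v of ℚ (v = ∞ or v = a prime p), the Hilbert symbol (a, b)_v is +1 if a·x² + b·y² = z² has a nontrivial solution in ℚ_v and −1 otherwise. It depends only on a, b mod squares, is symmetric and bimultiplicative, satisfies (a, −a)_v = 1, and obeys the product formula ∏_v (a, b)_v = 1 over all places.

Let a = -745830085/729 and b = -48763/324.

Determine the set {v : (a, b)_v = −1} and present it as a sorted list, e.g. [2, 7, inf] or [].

(a, b) ≡ (-6163885, -403) mod (ℚ^×)²; places V = {2, 3, 5, 7, 11, 13, 19, 23, 31, ∞}.
(a,b)_13: α=1, u≡3; β=1, v≡7 (mod 13); (3|13)=+1, (7|13)=-1; sign (−1)^0·+1^1·-1^1 = -1.
(a,b)_11: α=2, u≡3; β=2, v≡3 (mod 11); (3|11)=+1, (3|11)=+1; sign (−1)^0·+1^2·+1^2 = +1.
(a,b)_19: α=1, u≡10; β=0, v≡10 (mod 19); (10|19)=-1, (10|19)=-1; sign (−1)^0·-1^0·-1^1 = -1.
(a,b)_23: α=1, u≡9; β=0, v≡10 (mod 23); (9|23)=+1, (10|23)=-1; sign (−1)^0·+1^0·-1^1 = -1.
(a,b)_2: α=0, β=-2; u≡3, v≡5 (mod 8); ε(u)ε(v)=1·0, αω(v)=0·1, βω(u)=-2·1; sum ≡ 0  ⇒  +1.
(a,b)_5: α=1, u≡2; β=0, v≡3 (mod 5); (2|5)=-1, (3|5)=-1; sign (−1)^0·-1^0·-1^1 = -1.
(a,b)_3: α=-6, u≡2; β=-4, v≡2 (mod 3); (2|3)=-1, (2|3)=-1; sign (−1)^0·-1^-4·-1^-6 = +1.
(a,b)_∞: sgn(-6163885)=−, sgn(-403)=−, so -1.
(a,b)_31: α=1, u≡6; β=1, v≡5 (mod 31); (6|31)=-1, (5|31)=+1; sign (−1)^1·-1^1·+1^1 = +1.
(a,b)_7: α=1, u≡6; β=0, v≡3 (mod 7); (6|7)=-1, (3|7)=-1; sign (−1)^0·-1^0·-1^1 = -1.
Ram(-6163885, -403) = {5, 7, 13, 19, 23, ∞}; no ℚ_5-point on the conic.

[5, 7, 13, 19, 23, inf]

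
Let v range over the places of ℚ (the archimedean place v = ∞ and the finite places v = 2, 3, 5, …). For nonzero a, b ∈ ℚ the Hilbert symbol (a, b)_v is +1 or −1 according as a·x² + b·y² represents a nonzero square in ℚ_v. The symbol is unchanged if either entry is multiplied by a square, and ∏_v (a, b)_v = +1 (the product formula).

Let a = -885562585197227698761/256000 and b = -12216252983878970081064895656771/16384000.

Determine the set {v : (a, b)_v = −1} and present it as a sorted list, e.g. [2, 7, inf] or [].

[2, 13, 31, inf]

Mod squares: a ≡ -410, b ≡ -2808910. Check v ∈ {∞, 2, 3, 5, 7, 11, 13, 17, 31, 41, 43}.
v=5: a=5^-3·(≡3), b=5^-3·(≡2) mod 5; (3|5)=-1, (2|5)=-1; (−1)^{-3·-3·2}·(-1)^-3·(-1)^-3 = +1.
v=∞: -410 < 0 and -2808910 < 0  ⇒  (a,b)_∞ = -1.
v=31: a=31^2·(≡27), b=31^3·(≡11) mod 31; (27|31)=-1, (11|31)=-1; (−1)^{2·3·15}·(-1)^3·(-1)^2 = -1.
v=41: a=41^1·(≡21), b=41^1·(≡8) mod 41; (21|41)=+1, (8|41)=+1; (−1)^{1·1·20}·(+1)^1·(+1)^1 = +1.
v=7: a=7^2·(≡5), b=7^2·(≡2) mod 7; (5|7)=-1, (2|7)=+1; (−1)^{2·2·3}·(-1)^2·(+1)^2 = +1.
v=43: a=43^4·(≡32), b=43^6·(≡12) mod 43; (32|43)=-1, (12|43)=-1; (−1)^{4·6·21}·(-1)^6·(-1)^4 = +1.
v=17: a=17^0·(≡16), b=17^1·(≡5) mod 17; (16|17)=+1, (5|17)=-1; (−1)^{0·1·8}·(+1)^1·(-1)^0 = +1.
v=11: a=11^2·(≡7), b=11^4·(≡8) mod 11; (7|11)=-1, (8|11)=-1; (−1)^{2·4·5}·(-1)^4·(-1)^2 = +1.
v=3: a=3^8·(≡1), b=3^10·(≡2) mod 3; (1|3)=+1, (2|3)=-1; (−1)^{8·10·1}·(+1)^10·(-1)^8 = +1.
v=2: v_2(a)=-11, v_2(b)=-17; units ≡ 3, 1 (mod 8); ε·ε+αω+βω = 1·0+-11·0+-17·1 ≡ 1  ⇒  (a,b)_2 = -1.
v=13: a=13^2·(≡8), b=13^3·(≡10) mod 13; (8|13)=-1, (10|13)=+1; (−1)^{2·3·6}·(-1)^3·(+1)^2 = -1.
|Ram(-410, -2808910)| = 4, even; anisotropic at {2, 13, 31, ∞}.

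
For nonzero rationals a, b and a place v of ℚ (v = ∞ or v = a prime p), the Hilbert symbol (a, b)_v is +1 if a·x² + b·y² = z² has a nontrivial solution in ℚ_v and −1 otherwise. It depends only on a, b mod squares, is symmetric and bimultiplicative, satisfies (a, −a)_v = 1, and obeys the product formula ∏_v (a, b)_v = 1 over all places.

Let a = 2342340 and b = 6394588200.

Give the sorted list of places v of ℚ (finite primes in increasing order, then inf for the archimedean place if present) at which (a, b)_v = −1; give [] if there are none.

[5, 13]

Mod squares: a ≡ 385, b ≡ 858. Check v ∈ {∞, 2, 3, 5, 7, 11, 13}.
v=11: a=11^1·(≡2), b=11^1·(≡4) mod 11; (2|11)=-1, (4|11)=+1; (−1)^{1·1·5}·(-1)^1·(+1)^1 = +1.
v=13: a=13^2·(≡2), b=13^3·(≡4) mod 13; (2|13)=-1, (4|13)=+1; (−1)^{2·3·6}·(-1)^3·(+1)^2 = -1.
v=3: a=3^2·(≡1), b=3^3·(≡1) mod 3; (1|3)=+1, (1|3)=+1; (−1)^{2·3·1}·(+1)^3·(+1)^2 = +1.
v=∞: 385 > 0 and 858 > 0  ⇒  (a,b)_∞ = +1.
v=5: a=5^1·(≡3), b=5^2·(≡3) mod 5; (3|5)=-1, (3|5)=-1; (−1)^{1·2·2}·(-1)^2·(-1)^1 = -1.
v=7: a=7^1·(≡6), b=7^2·(≡2) mod 7; (6|7)=-1, (2|7)=+1; (−1)^{1·2·3}·(-1)^2·(+1)^1 = +1.
v=2: v_2(a)=2, v_2(b)=3; units ≡ 1, 5 (mod 8); ε·ε+αω+βω = 0·0+2·1+3·0 ≡ 0  ⇒  (a,b)_2 = +1.
|Ram(385, 858)| = 2, even; anisotropic at {5, 13}.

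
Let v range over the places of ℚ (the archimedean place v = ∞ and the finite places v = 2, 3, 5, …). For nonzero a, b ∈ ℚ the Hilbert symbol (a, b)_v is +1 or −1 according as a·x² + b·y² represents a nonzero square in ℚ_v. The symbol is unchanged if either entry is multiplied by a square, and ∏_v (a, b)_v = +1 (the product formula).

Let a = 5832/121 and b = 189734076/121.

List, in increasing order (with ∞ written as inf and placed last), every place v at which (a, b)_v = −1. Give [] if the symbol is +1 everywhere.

[19, 37]

Mod squares: a ≡ 2, b ≡ 11951. Check v ∈ {∞, 2, 3, 7, 11, 17, 19, 37}.
v=17: a=17^0·(≡9), b=17^1·(≡11) mod 17; (9|17)=+1, (11|17)=-1; (−1)^{0·1·8}·(+1)^1·(-1)^0 = +1.
v=2: v_2(a)=3, v_2(b)=2; units ≡ 1, 7 (mod 8); ε·ε+αω+βω = 0·1+3·0+2·0 ≡ 0  ⇒  (a,b)_2 = +1.
v=11: a=11^-2·(≡2), b=11^-2·(≡4) mod 11; (2|11)=-1, (4|11)=+1; (−1)^{-2·-2·5}·(-1)^-2·(+1)^-2 = +1.
v=37: a=37^0·(≡6), b=37^1·(≡34) mod 37; (6|37)=-1, (34|37)=+1; (−1)^{0·1·18}·(-1)^1·(+1)^0 = -1.
v=3: a=3^6·(≡2), b=3^4·(≡2) mod 3; (2|3)=-1, (2|3)=-1; (−1)^{6·4·1}·(-1)^4·(-1)^6 = +1.
v=∞: 2 > 0 and 11951 > 0  ⇒  (a,b)_∞ = +1.
v=7: a=7^0·(≡4), b=7^2·(≡2) mod 7; (4|7)=+1, (2|7)=+1; (−1)^{0·2·3}·(+1)^2·(+1)^0 = +1.
v=19: a=19^0·(≡8), b=19^1·(≡14) mod 19; (8|19)=-1, (14|19)=-1; (−1)^{0·1·9}·(-1)^1·(-1)^0 = -1.
(2, 11951 / ℚ) ramifies at {19, 37}: a division algebra.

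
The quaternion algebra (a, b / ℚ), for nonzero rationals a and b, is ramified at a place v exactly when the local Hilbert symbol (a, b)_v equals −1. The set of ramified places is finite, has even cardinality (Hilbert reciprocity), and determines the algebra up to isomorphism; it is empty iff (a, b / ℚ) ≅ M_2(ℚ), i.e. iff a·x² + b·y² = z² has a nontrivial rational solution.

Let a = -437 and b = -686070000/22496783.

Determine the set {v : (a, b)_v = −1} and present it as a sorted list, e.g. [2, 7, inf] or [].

[2, 19, 23, inf]

Mod squares: a ≡ -437, b ≡ -161. Check v ∈ {∞, 2, 3, 5, 7, 11, 19, 23, 43}.
v=2: v_2(a)=0, v_2(b)=4; units ≡ 3, 7 (mod 8); ε·ε+αω+βω = 1·1+0·0+4·1 ≡ 1  ⇒  (a,b)_2 = -1.
v=43: a=43^0·(≡36), b=43^-2·(≡6) mod 43; (36|43)=+1, (6|43)=+1; (−1)^{0·-2·21}·(+1)^-2·(+1)^0 = +1.
v=∞: -437 < 0 and -161 < 0  ⇒  (a,b)_∞ = -1.
v=5: a=5^0·(≡3), b=5^4·(≡1) mod 5; (3|5)=-1, (1|5)=+1; (−1)^{0·4·2}·(-1)^4·(+1)^0 = +1.
v=7: a=7^0·(≡4), b=7^1·(≡3) mod 7; (4|7)=+1, (3|7)=-1; (−1)^{0·1·3}·(+1)^1·(-1)^0 = +1.
v=23: a=23^1·(≡4), b=23^-3·(≡4) mod 23; (4|23)=+1, (4|23)=+1; (−1)^{1·-3·11}·(+1)^-3·(+1)^1 = -1.
v=19: a=19^1·(≡15), b=19^0·(≡3) mod 19; (15|19)=-1, (3|19)=-1; (−1)^{1·0·9}·(-1)^0·(-1)^1 = -1.
v=3: a=3^0·(≡1), b=3^4·(≡1) mod 3; (1|3)=+1, (1|3)=+1; (−1)^{0·4·1}·(+1)^4·(+1)^0 = +1.
v=11: a=11^0·(≡3), b=11^2·(≡5) mod 11; (3|11)=+1, (5|11)=+1; (−1)^{0·2·5}·(+1)^2·(+1)^0 = +1.
Ram(-437, -161) = {2, 19, 23, ∞}; no ℚ_2-point on the conic.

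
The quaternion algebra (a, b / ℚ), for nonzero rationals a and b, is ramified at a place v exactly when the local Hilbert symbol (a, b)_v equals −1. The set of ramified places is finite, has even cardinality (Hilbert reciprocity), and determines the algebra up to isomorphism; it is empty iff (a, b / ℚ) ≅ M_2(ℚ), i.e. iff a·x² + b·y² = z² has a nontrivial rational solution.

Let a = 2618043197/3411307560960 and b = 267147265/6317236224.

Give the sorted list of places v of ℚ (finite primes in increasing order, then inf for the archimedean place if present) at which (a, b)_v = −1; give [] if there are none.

[2, 3, 5, 11]

(a, b) ≡ (770, 2310) mod (ℚ^×)²; places V = {2, 3, 5, 7, 11, 13, 17, ∞}.
(a,b)_5: α=-1, u≡1; β=1, v≡2 (mod 5); (1|5)=+1, (2|5)=-1; sign (−1)^0·+1^1·-1^-1 = -1.
(a,b)_13: α=-4, u≡3; β=-4, v≡4 (mod 13); (3|13)=+1, (4|13)=+1; sign (−1)^0·+1^-4·+1^-4 = +1.
(a,b)_2: α=-15, β=-13; u≡1, v≡3 (mod 8); ε(u)ε(v)=0·1, αω(v)=-15·1, βω(u)=-13·0; sum ≡ 1  ⇒  -1.
(a,b)_7: α=7, u≡3; β=5, v≡1 (mod 7); (3|7)=-1, (1|7)=+1; sign (−1)^1·-1^5·+1^7 = +1.
(a,b)_3: α=-6, u≡2; β=-3, v≡2 (mod 3); (2|3)=-1, (2|3)=-1; sign (−1)^0·-1^-3·-1^-6 = -1.
(a,b)_17: α=2, u≡11; β=2, v≡8 (mod 17); (11|17)=-1, (8|17)=+1; sign (−1)^0·-1^2·+1^2 = +1.
(a,b)_∞: sgn(770)=+, sgn(2310)=+, so +1.
(a,b)_11: α=1, u≡9; β=1, v≡9 (mod 11); (9|11)=+1, (9|11)=+1; sign (−1)^1·+1^1·+1^1 = -1.
Ram(770, 2310) = {2, 3, 5, 11}; no ℚ_2-point on the conic.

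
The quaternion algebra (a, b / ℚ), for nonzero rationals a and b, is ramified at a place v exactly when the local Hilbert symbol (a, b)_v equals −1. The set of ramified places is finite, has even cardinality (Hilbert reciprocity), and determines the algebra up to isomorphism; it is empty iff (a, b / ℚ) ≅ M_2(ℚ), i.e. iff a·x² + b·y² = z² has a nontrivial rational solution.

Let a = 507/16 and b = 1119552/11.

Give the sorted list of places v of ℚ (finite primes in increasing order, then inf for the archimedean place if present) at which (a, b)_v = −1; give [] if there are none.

[2, 3, 7, 17]

(a, b) ≡ (3, 3927) mod (ℚ^×)²; places V = {2, 3, 7, 11, 13, 17, ∞}.
(a,b)_2: α=-4, β=6; u≡3, v≡7 (mod 8); ε(u)ε(v)=1·1, αω(v)=-4·0, βω(u)=6·1; sum ≡ 1  ⇒  -1.
(a,b)_7: α=0, u≡5; β=3, v≡4 (mod 7); (5|7)=-1, (4|7)=+1; sign (−1)^0·-1^3·+1^0 = -1.
(a,b)_17: α=0, u≡3; β=1, v≡6 (mod 17); (3|17)=-1, (6|17)=-1; sign (−1)^0·-1^1·-1^0 = -1.
(a,b)_∞: sgn(3)=+, sgn(3927)=+, so +1.
(a,b)_11: α=0, u≡9; β=-1, v≡5 (mod 11); (9|11)=+1, (5|11)=+1; sign (−1)^0·+1^-1·+1^0 = +1.
(a,b)_13: α=2, u≡1; β=0, v≡4 (mod 13); (1|13)=+1, (4|13)=+1; sign (−1)^0·+1^0·+1^2 = +1.
(a,b)_3: α=1, u≡1; β=1, v≡1 (mod 3); (1|3)=+1, (1|3)=+1; sign (−1)^1·+1^1·+1^1 = -1.
(3, 3927 / ℚ) ramifies at {2, 3, 7, 17}: a division algebra.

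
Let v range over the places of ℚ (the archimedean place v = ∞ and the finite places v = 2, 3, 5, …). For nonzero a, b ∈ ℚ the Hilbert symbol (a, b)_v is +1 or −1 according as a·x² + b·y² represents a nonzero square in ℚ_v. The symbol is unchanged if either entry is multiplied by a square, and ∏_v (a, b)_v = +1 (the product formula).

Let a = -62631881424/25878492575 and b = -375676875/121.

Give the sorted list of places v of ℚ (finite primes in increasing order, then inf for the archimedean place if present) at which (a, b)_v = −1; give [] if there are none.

(a, b) ≡ (-987, -1363) mod (ℚ^×)²; places V = {2, 3, 5, 7, 11, 13, 19, 29, 37, 41, 47, ∞}.
(a,b)_5: α=-2, u≡2; β=4, v≡2 (mod 5); (2|5)=-1, (2|5)=-1; sign (−1)^0·-1^4·-1^-2 = +1.
(a,b)_7: α=1, u≡6; β=2, v≡4 (mod 7); (6|7)=-1, (4|7)=+1; sign (−1)^0·-1^2·+1^1 = +1.
(a,b)_∞: sgn(-987)=−, sgn(-1363)=−, so -1.
(a,b)_19: α=-4, u≡7; β=0, v≡16 (mod 19); (7|19)=+1, (16|19)=+1; sign (−1)^0·+1^0·+1^-4 = +1.
(a,b)_37: α=2, u≡12; β=0, v≡22 (mod 37); (12|37)=+1, (22|37)=-1; sign (−1)^0·+1^0·-1^2 = +1.
(a,b)_41: α=2, u≡7; β=0, v≡33 (mod 41); (7|41)=-1, (33|41)=+1; sign (−1)^0·-1^0·+1^2 = +1.
(a,b)_29: α=0, u≡16; β=1, v≡14 (mod 29); (16|29)=+1, (14|29)=-1; sign (−1)^0·+1^1·-1^0 = +1.
(a,b)_47: α=-1, u≡19; β=1, v≡27 (mod 47); (19|47)=-1, (27|47)=+1; sign (−1)^1·-1^1·+1^-1 = +1.
(a,b)_11: α=0, u≡9; β=-2, v≡9 (mod 11); (9|11)=+1, (9|11)=+1; sign (−1)^0·+1^-2·+1^0 = +1.
(a,b)_2: α=4, β=0; u≡5, v≡5 (mod 8); ε(u)ε(v)=0·0, αω(v)=4·1, βω(u)=0·1; sum ≡ 0  ⇒  +1.
(a,b)_13: α=-2, u≡3; β=0, v≡6 (mod 13); (3|13)=+1, (6|13)=-1; sign (−1)^0·+1^0·-1^-2 = +1.
(a,b)_3: α=5, u≡1; β=2, v≡2 (mod 3); (1|3)=+1, (2|3)=-1; sign (−1)^0·+1^2·-1^5 = -1.
(-987, -1363 / ℚ) ramifies at {3, ∞}: a division algebra.

[3, inf]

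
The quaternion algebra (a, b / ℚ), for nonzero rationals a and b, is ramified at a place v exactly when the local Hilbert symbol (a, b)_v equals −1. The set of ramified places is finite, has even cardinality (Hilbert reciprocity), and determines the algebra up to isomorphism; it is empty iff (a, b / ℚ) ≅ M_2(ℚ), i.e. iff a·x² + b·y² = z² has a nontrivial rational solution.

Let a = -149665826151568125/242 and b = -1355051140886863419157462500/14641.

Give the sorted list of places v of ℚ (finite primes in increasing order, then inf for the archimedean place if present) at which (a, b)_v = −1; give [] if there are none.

[2, 3, 5, 19, 23, inf]

(a, b) ≡ (-138, -8265) mod (ℚ^×)²; places V = {2, 3, 5, 7, 11, 19, 23, 29, ∞}.
(a,b)_2: α=-1, β=2; u≡3, v≡7 (mod 8); ε(u)ε(v)=1·1, αω(v)=-1·0, βω(u)=2·1; sum ≡ 1  ⇒  -1.
(a,b)_∞: sgn(-138)=−, sgn(-8265)=−, so -1.
(a,b)_5: α=4, u≡3; β=5, v≡2 (mod 5); (3|5)=-1, (2|5)=-1; sign (−1)^0·-1^5·-1^4 = -1.
(a,b)_23: α=3, u≡11; β=4, v≡22 (mod 23); (11|23)=-1, (22|23)=-1; sign (−1)^0·-1^4·-1^3 = -1.
(a,b)_29: α=2, u≡20; β=3, v≡22 (mod 29); (20|29)=+1, (22|29)=+1; sign (−1)^0·+1^3·+1^2 = +1.
(a,b)_3: α=3, u≡2; β=9, v≡2 (mod 3); (2|3)=-1, (2|3)=-1; sign (−1)^1·-1^9·-1^3 = -1.
(a,b)_11: α=-2, u≡4; β=-4, v≡2 (mod 11); (4|11)=+1, (2|11)=-1; sign (−1)^0·+1^-4·-1^-2 = +1.
(a,b)_19: α=2, u≡14; β=3, v≡8 (mod 19); (14|19)=-1, (8|19)=-1; sign (−1)^0·-1^3·-1^2 = -1.
(a,b)_7: α=4, u≡2; β=6, v≡1 (mod 7); (2|7)=+1, (1|7)=+1; sign (−1)^0·+1^6·+1^4 = +1.
(-138, -8265 / ℚ) ramifies at {2, 3, 5, 19, 23, ∞}: a division algebra.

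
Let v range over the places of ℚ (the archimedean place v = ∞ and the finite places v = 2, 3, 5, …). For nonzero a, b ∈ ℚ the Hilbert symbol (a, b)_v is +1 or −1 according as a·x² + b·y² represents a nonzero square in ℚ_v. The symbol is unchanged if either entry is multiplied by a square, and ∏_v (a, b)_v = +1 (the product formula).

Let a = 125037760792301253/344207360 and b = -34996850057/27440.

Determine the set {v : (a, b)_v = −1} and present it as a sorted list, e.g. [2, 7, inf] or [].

(a, b) ≡ (1478855, -50995) mod (ℚ^×)²; places V = {2, 3, 5, 7, 13, 29, 31, 47, ∞}.
(a,b)_7: α=-5, u≡3; β=-3, v≡2 (mod 7); (3|7)=-1, (2|7)=+1; sign (−1)^1·-1^-3·+1^-5 = +1.
(a,b)_47: α=1, u≡40; β=1, v≡38 (mod 47); (40|47)=-1, (38|47)=-1; sign (−1)^1·-1^1·-1^1 = -1.
(a,b)_∞: sgn(1478855)=+, sgn(-50995)=−, so +1.
(a,b)_5: α=-1, u≡4; β=-1, v≡1 (mod 5); (4|5)=+1, (1|5)=+1; sign (−1)^0·+1^-1·+1^-1 = +1.
(a,b)_3: α=6, u≡2; β=0, v≡2 (mod 3); (2|3)=-1, (2|3)=-1; sign (−1)^0·-1^0·-1^6 = +1.
(a,b)_13: α=6, u≡9; β=4, v≡3 (mod 13); (9|13)=+1, (3|13)=+1; sign (−1)^0·+1^4·+1^6 = +1.
(a,b)_29: α=3, u≡1; β=2, v≡24 (mod 29); (1|29)=+1, (24|29)=+1; sign (−1)^0·+1^2·+1^3 = +1.
(a,b)_2: α=-12, β=-4; u≡7, v≡5 (mod 8); ε(u)ε(v)=1·0, αω(v)=-12·1, βω(u)=-4·0; sum ≡ 0  ⇒  +1.
(a,b)_31: α=1, u≡22; β=1, v≡27 (mod 31); (22|31)=-1, (27|31)=-1; sign (−1)^1·-1^1·-1^1 = -1.
|Ram(1478855, -50995)| = 2, even; anisotropic at {31, 47}.

[31, 47]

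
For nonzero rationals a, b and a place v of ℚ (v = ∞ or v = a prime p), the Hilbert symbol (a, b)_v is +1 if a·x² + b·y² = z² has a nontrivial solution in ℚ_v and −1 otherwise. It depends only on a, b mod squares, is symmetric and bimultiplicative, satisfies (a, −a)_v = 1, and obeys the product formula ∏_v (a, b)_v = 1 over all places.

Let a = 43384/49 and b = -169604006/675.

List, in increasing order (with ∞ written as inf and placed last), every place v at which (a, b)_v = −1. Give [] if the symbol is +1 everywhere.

(a, b) ≡ (10846, -24882) mod (ℚ^×)²; places V = {2, 3, 5, 7, 11, 13, 17, 29, ∞}.
(a,b)_∞: sgn(10846)=+, sgn(-24882)=−, so +1.
(a,b)_13: α=0, u≡12; β=3, v≡4 (mod 13); (12|13)=+1, (4|13)=+1; sign (−1)^0·+1^3·+1^0 = +1.
(a,b)_29: α=1, u≡11; β=1, v≡2 (mod 29); (11|29)=-1, (2|29)=-1; sign (−1)^0·-1^1·-1^1 = +1.
(a,b)_2: α=3, β=1; u≡7, v≡7 (mod 8); ε(u)ε(v)=1·1, αω(v)=3·0, βω(u)=1·0; sum ≡ 1  ⇒  -1.
(a,b)_17: α=1, u≡16; β=0, v≡11 (mod 17); (16|17)=+1, (11|17)=-1; sign (−1)^0·+1^0·-1^1 = -1.
(a,b)_3: α=0, u≡1; β=-3, v≡1 (mod 3); (1|3)=+1, (1|3)=+1; sign (−1)^0·+1^-3·+1^0 = +1.
(a,b)_5: α=0, u≡1; β=-2, v≡2 (mod 5); (1|5)=+1, (2|5)=-1; sign (−1)^0·+1^-2·-1^0 = +1.
(a,b)_11: α=1, u≡10; β=3, v≡5 (mod 11); (10|11)=-1, (5|11)=+1; sign (−1)^1·-1^3·+1^1 = +1.
(a,b)_7: α=-2, u≡5; β=0, v≡3 (mod 7); (5|7)=-1, (3|7)=-1; sign (−1)^0·-1^0·-1^-2 = +1.
Ram(10846, -24882) = {2, 17}; no ℚ_2-point on the conic.

[2, 17]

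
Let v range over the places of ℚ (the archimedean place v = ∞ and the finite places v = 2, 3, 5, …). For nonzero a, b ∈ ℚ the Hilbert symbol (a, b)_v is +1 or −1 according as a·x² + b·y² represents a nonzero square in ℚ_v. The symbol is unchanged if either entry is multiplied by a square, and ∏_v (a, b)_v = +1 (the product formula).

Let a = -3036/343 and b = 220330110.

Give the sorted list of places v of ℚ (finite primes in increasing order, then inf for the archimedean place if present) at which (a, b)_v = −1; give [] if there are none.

Mod squares: a ≡ -5313, b ≡ 1820910. Check v ∈ {∞, 2, 3, 5, 7, 11, 13, 23, 29}.
v=2: v_2(a)=2, v_2(b)=1; units ≡ 7, 7 (mod 8); ε·ε+αω+βω = 1·1+2·0+1·0 ≡ 1  ⇒  (a,b)_2 = -1.
v=23: a=23^1·(≡20), b=23^1·(≡1) mod 23; (20|23)=-1, (1|23)=+1; (−1)^{1·1·11}·(-1)^1·(+1)^1 = +1.
v=13: a=13^0·(≡9), b=13^1·(≡6) mod 13; (9|13)=+1, (6|13)=-1; (−1)^{0·1·6}·(+1)^1·(-1)^0 = +1.
v=∞: -5313 < 0 and 1820910 > 0  ⇒  (a,b)_∞ = +1.
v=11: a=11^1·(≡5), b=11^2·(≡3) mod 11; (5|11)=+1, (3|11)=+1; (−1)^{1·2·5}·(+1)^2·(+1)^1 = +1.
v=7: a=7^-3·(≡2), b=7^1·(≡6) mod 7; (2|7)=+1, (6|7)=-1; (−1)^{-3·1·3}·(+1)^1·(-1)^-3 = +1.
v=3: a=3^1·(≡2), b=3^1·(≡1) mod 3; (2|3)=-1, (1|3)=+1; (−1)^{1·1·1}·(-1)^1·(+1)^1 = +1.
v=5: a=5^0·(≡3), b=5^1·(≡2) mod 5; (3|5)=-1, (2|5)=-1; (−1)^{0·1·2}·(-1)^1·(-1)^0 = -1.
v=29: a=29^0·(≡4), b=29^1·(≡25) mod 29; (4|29)=+1, (25|29)=+1; (−1)^{0·1·14}·(+1)^1·(+1)^0 = +1.
Ram(-5313, 1820910) = {2, 5}; no ℚ_2-point on the conic.

[2, 5]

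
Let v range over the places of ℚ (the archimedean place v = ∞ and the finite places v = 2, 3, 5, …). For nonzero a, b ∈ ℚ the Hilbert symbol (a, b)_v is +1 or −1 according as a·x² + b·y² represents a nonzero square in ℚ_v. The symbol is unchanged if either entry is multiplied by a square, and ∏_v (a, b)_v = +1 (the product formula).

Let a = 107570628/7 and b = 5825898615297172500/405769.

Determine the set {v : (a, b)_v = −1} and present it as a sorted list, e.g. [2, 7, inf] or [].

(a, b) ≡ (24871, 29) mod (ℚ^×)²; places V = {2, 3, 5, 7, 11, 13, 17, 19, 29, ∞}.
(a,b)_29: α=2, u≡15; β=5, v≡28 (mod 29); (15|29)=-1, (28|29)=+1; sign (−1)^0·-1^5·+1^2 = -1.
(a,b)_∞: sgn(24871)=+, sgn(29)=+, so +1.
(a,b)_13: α=0, u≡5; β=-2, v≡4 (mod 13); (5|13)=-1, (4|13)=+1; sign (−1)^0·-1^-2·+1^0 = +1.
(a,b)_19: α=1, u≡7; β=2, v≡14 (mod 19); (7|19)=+1, (14|19)=-1; sign (−1)^0·+1^2·-1^1 = -1.
(a,b)_2: α=2, β=2; u≡7, v≡5 (mod 8); ε(u)ε(v)=1·0, αω(v)=2·1, βω(u)=2·0; sum ≡ 0  ⇒  +1.
(a,b)_17: α=1, u≡9; β=2, v≡14 (mod 17); (9|17)=+1, (14|17)=-1; sign (−1)^0·+1^2·-1^1 = -1.
(a,b)_11: α=1, u≡7; β=2, v≡8 (mod 11); (7|11)=-1, (8|11)=-1; sign (−1)^0·-1^2·-1^1 = -1.
(a,b)_3: α=2, u≡1; β=2, v≡2 (mod 3); (1|3)=+1, (2|3)=-1; sign (−1)^0·+1^2·-1^2 = +1.
(a,b)_7: α=-1, u≡4; β=-4, v≡4 (mod 7); (4|7)=+1, (4|7)=+1; sign (−1)^0·+1^-4·+1^-1 = +1.
(a,b)_5: α=0, u≡4; β=4, v≡4 (mod 5); (4|5)=+1, (4|5)=+1; sign (−1)^0·+1^4·+1^0 = +1.
(24871, 29 / ℚ) ramifies at {11, 17, 19, 29}: a division algebra.

[11, 17, 19, 29]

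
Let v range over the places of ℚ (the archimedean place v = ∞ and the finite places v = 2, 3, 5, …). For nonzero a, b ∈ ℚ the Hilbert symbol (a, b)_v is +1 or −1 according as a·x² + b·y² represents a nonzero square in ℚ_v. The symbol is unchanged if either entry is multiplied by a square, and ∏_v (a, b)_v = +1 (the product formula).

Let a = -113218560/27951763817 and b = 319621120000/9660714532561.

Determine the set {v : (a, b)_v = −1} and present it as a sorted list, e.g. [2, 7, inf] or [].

[5, 7]

Mod squares: a ≡ -23205, b ≡ 13. Check v ∈ {∞, 2, 3, 5, 7, 13, 17, 23, 41, 43}.
v=41: a=41^-2·(≡32), b=41^-4·(≡3) mod 41; (32|41)=+1, (3|41)=-1; (−1)^{-2·-4·20}·(+1)^-4·(-1)^-2 = +1.
v=17: a=17^-1·(≡5), b=17^0·(≡13) mod 17; (5|17)=-1, (13|17)=+1; (−1)^{-1·0·8}·(-1)^0·(+1)^-1 = +1.
v=23: a=23^-2·(≡3), b=23^0·(≡9) mod 23; (3|23)=+1, (9|23)=+1; (−1)^{-2·0·11}·(+1)^0·(+1)^-2 = +1.
v=13: a=13^1·(≡3), b=13^1·(≡10) mod 13; (3|13)=+1, (10|13)=+1; (−1)^{1·1·6}·(+1)^1·(+1)^1 = +1.
v=7: a=7^1·(≡3), b=7^4·(≡6) mod 7; (3|7)=-1, (6|7)=-1; (−1)^{1·4·3}·(-1)^4·(-1)^1 = -1.
v=43: a=43^-2·(≡4), b=43^-4·(≡17) mod 43; (4|43)=+1, (17|43)=+1; (−1)^{-2·-4·21}·(+1)^-4·(+1)^-2 = +1.
v=∞: -23205 < 0 and 13 > 0  ⇒  (a,b)_∞ = +1.
v=5: a=5^1·(≡4), b=5^4·(≡2) mod 5; (4|5)=+1, (2|5)=-1; (−1)^{1·4·2}·(+1)^4·(-1)^1 = -1.
v=3: a=3^5·(≡2), b=3^0·(≡1) mod 3; (2|3)=-1, (1|3)=+1; (−1)^{5·0·1}·(-1)^0·(+1)^5 = +1.
v=2: v_2(a)=10, v_2(b)=14; units ≡ 3, 5 (mod 8); ε·ε+αω+βω = 1·0+10·1+14·1 ≡ 0  ⇒  (a,b)_2 = +1.
Ram(-23205, 13) = {5, 7}; no ℚ_5-point on the conic.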